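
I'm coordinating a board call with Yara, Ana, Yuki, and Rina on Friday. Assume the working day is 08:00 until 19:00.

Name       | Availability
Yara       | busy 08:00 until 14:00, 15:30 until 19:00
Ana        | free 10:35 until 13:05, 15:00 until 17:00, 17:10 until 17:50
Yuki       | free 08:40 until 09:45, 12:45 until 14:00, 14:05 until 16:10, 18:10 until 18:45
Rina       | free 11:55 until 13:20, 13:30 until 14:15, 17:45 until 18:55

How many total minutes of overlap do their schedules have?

0

Yara free: 14:00-15:30 (invert busy blocks within the working day).
Ana free: 10:35-13:05, 15:00-17:00, 17:10-17:50.
Yuki free: 08:40-09:45, 12:45-14:00, 14:05-16:10, 18:10-18:45.
Rina free: 11:55-13:20, 13:30-14:15, 17:45-18:55.
Yara ∩ Ana: 15:00-15:30.
Yara ∩ Ana ∩ Yuki: 15:00-15:30.
Yara ∩ Ana ∩ Yuki ∩ Rina: ∅.
There is no time when everyone is free.
There is no common window, so the total is 0 minutes.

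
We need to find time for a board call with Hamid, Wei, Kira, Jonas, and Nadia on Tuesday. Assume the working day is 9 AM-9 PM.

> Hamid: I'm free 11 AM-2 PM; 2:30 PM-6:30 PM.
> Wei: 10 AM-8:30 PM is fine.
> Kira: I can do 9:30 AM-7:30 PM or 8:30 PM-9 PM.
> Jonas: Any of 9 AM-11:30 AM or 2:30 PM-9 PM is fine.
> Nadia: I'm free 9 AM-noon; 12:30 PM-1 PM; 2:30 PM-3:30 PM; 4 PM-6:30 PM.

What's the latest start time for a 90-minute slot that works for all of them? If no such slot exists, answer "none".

Hamid ∩ Wei: 11:00-14:00, 14:30-18:30.
Hamid ∩ Wei ∩ Kira: 11:00-14:00, 14:30-18:30.
Hamid ∩ Wei ∩ Kira ∩ Jonas: 11:00-11:30, 14:30-18:30.
Hamid ∩ Wei ∩ Kira ∩ Jonas ∩ Nadia: 11:00-11:30, 14:30-15:30, 16:00-18:30.
The last common window of at least 90 minutes is 16:00-18:30; a 90-minute meeting can start as late as 17:00 and still end by 18:30.

17:00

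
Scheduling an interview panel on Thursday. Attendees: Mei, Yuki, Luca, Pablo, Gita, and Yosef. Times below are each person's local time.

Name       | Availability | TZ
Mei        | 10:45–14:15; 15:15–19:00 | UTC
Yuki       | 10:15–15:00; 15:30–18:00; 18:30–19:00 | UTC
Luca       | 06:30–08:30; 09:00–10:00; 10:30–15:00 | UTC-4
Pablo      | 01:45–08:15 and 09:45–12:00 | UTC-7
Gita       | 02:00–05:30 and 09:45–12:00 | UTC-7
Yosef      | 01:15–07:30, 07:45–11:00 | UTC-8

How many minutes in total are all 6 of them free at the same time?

Mei in UTC: 10:45-14:15, 15:15-19:00.
Yuki in UTC: 10:15-15:00, 15:30-18:00, 18:30-19:00.
Luca in UTC: 10:30-12:30, 13:00-14:00, 14:30-19:00 (add 4h to convert from UTC-4).
Pablo in UTC: 08:45-15:15, 16:45-19:00 (add 7h to convert from UTC-7).
Gita in UTC: 09:00-12:30, 16:45-19:00 (add 7h to convert from UTC-7).
Yosef in UTC: 09:15-15:30, 15:45-19:00 (add 8h to convert from UTC-8).
Mei ∩ Yuki: 10:45-14:15, 15:30-18:00, 18:30-19:00.
Mei ∩ Yuki ∩ Luca: 10:45-12:30, 13:00-14:00, 15:30-18:00, 18:30-19:00.
Mei ∩ Yuki ∩ Luca ∩ Pablo: 10:45-12:30, 13:00-14:00, 16:45-18:00, 18:30-19:00.
Mei ∩ Yuki ∩ Luca ∩ Pablo ∩ Gita: 10:45-12:30, 16:45-18:00, 18:30-19:00.
Mei ∩ Yuki ∩ Luca ∩ Pablo ∩ Gita ∩ Yosef: 10:45-12:30, 16:45-18:00, 18:30-19:00.
So the common availability across everyone is 10:45-12:30, 16:45-18:00, 18:30-19:00.
Summing the common windows: 105 + 75 + 30 = 210 minutes.

210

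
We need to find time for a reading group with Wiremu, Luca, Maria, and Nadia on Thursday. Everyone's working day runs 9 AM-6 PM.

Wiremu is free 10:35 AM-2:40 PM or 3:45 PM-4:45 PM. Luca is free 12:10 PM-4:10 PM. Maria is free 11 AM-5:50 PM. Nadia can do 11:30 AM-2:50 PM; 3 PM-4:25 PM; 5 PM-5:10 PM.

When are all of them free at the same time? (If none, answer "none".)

Wiremu ∩ Luca: 12:10-14:40, 15:45-16:10.
Wiremu ∩ Luca ∩ Maria: 12:10-14:40, 15:45-16:10.
Wiremu ∩ Luca ∩ Maria ∩ Nadia: 12:10-14:40, 15:45-16:10.

12:10-14:40, 15:45-16:10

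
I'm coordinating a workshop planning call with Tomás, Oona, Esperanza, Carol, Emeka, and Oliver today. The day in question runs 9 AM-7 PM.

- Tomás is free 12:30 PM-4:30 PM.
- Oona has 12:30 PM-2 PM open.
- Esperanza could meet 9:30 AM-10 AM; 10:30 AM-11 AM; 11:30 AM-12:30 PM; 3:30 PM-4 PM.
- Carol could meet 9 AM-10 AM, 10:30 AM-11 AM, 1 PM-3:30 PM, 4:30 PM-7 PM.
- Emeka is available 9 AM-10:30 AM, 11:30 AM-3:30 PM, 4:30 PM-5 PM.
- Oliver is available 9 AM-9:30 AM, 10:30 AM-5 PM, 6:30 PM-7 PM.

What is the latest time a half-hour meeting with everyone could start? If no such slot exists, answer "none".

Tomás ∩ Oona: 12:30-14:00.
Tomás ∩ Oona ∩ Esperanza: ∅.
Tomás ∩ Oona ∩ Esperanza ∩ Carol: ∅.
Tomás ∩ Oona ∩ Esperanza ∩ Carol ∩ Emeka: ∅.
Tomás ∩ Oona ∩ Esperanza ∩ Carol ∩ Emeka ∩ Oliver: ∅.
There is no time when everyone is free.
No common window is at least 30 minutes long.

none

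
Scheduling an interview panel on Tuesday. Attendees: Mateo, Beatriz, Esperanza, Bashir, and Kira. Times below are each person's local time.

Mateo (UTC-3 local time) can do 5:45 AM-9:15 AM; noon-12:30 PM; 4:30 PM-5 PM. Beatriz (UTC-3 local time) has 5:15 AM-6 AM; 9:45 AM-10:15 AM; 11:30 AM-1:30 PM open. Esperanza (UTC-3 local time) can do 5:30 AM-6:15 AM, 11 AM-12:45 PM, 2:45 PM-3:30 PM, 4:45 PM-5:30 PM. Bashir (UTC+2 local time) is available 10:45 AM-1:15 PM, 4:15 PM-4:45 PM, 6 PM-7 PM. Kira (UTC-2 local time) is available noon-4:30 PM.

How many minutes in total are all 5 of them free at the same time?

Mateo in UTC: 08:45-12:15, 15:00-15:30, 19:30-20:00 (add 3h to convert from UTC-3).
Beatriz in UTC: 08:15-09:00, 12:45-13:15, 14:30-16:30 (add 3h to convert from UTC-3).
Esperanza in UTC: 08:30-09:15, 14:00-15:45, 17:45-18:30, 19:45-20:30 (add 3h to convert from UTC-3).
Bashir in UTC: 08:45-11:15, 14:15-14:45, 16:00-17:00 (subtract 2h to convert from UTC+2).
Kira in UTC: 14:00-18:30 (add 2h to convert from UTC-2).
Mateo ∩ Beatriz: 08:45-09:00, 15:00-15:30.
Mateo ∩ Beatriz ∩ Esperanza: 08:45-09:00, 15:00-15:30.
Mateo ∩ Beatriz ∩ Esperanza ∩ Bashir: 08:45-09:00.
Mateo ∩ Beatriz ∩ Esperanza ∩ Bashir ∩ Kira: ∅.
There is no time when everyone is free.
There is no common window, so the total is 0 minutes.

0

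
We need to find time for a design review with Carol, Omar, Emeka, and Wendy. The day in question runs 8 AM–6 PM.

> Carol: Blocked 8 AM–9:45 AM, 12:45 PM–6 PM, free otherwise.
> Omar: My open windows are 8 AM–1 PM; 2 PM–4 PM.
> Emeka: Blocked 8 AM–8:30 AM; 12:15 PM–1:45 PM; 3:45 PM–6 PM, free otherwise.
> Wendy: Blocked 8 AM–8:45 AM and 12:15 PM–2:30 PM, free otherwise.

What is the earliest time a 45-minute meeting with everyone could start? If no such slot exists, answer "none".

09:45

Carol free: 09:45-12:45 (invert busy blocks within the working day).
Omar free: 08:00-13:00, 14:00-16:00.
Emeka free: 08:30-12:15, 13:45-15:45 (invert busy blocks within the working day).
Wendy free: 08:45-12:15, 14:30-18:00 (invert busy blocks within the working day).
Carol ∩ Omar: 09:45-12:45.
Carol ∩ Omar ∩ Emeka: 09:45-12:15.
Carol ∩ Omar ∩ Emeka ∩ Wendy: 09:45-12:15.
The first common window of at least 45 minutes is 09:45-12:15, so the earliest start is 09:45.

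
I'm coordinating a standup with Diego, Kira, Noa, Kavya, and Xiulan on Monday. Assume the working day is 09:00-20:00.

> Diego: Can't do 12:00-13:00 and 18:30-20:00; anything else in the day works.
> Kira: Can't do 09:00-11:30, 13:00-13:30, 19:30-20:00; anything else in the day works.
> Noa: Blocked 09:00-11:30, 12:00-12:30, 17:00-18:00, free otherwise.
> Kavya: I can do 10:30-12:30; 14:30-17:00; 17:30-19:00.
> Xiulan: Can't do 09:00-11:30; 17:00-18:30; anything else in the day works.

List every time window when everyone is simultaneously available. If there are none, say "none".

11:30-12:00, 14:30-17:00

Diego free: 09:00-12:00, 13:00-18:30 (invert busy blocks within the working day).
Kira free: 11:30-13:00, 13:30-19:30 (invert busy blocks within the working day).
Noa free: 11:30-12:00, 12:30-17:00, 18:00-20:00 (invert busy blocks within the working day).
Kavya free: 10:30-12:30, 14:30-17:00, 17:30-19:00.
Xiulan free: 11:30-17:00, 18:30-20:00 (invert busy blocks within the working day).
Diego ∩ Kira: 11:30-12:00, 13:30-18:30.
Diego ∩ Kira ∩ Noa: 11:30-12:00, 13:30-17:00, 18:00-18:30.
Diego ∩ Kira ∩ Noa ∩ Kavya: 11:30-12:00, 14:30-17:00, 18:00-18:30.
Diego ∩ Kira ∩ Noa ∩ Kavya ∩ Xiulan: 11:30-12:00, 14:30-17:00.
So the common availability across everyone is 11:30-12:00, 14:30-17:00.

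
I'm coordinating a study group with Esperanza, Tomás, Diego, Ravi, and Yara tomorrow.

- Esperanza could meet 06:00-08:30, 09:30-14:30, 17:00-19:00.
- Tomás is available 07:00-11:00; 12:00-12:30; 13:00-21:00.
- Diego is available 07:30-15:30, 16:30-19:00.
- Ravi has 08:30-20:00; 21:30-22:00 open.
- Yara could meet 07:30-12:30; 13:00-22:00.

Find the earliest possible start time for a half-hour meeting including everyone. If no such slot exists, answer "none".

09:30

Esperanza ∩ Tomás: 07:00-08:30, 09:30-11:00, 12:00-12:30, 13:00-14:30, 17:00-19:00.
Esperanza ∩ Tomás ∩ Diego: 07:30-08:30, 09:30-11:00, 12:00-12:30, 13:00-14:30, 17:00-19:00.
Esperanza ∩ Tomás ∩ Diego ∩ Ravi: 09:30-11:00, 12:00-12:30, 13:00-14:30, 17:00-19:00.
Esperanza ∩ Tomás ∩ Diego ∩ Ravi ∩ Yara: 09:30-11:00, 12:00-12:30, 13:00-14:30, 17:00-19:00.
The first common window of at least 30 minutes is 09:30-11:00, so the earliest start is 09:30.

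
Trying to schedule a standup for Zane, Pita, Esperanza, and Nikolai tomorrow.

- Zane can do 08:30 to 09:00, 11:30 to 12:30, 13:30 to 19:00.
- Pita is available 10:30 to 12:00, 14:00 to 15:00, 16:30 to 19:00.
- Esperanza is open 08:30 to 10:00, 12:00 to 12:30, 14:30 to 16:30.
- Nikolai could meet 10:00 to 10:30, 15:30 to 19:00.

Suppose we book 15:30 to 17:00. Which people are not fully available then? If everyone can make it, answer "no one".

Esperanza, Pita

Zane: free for 15:30-17:00. Pita: not fully free for 15:30-17:00. Esperanza: not fully free for 15:30-17:00. Nikolai: free for 15:30-17:00.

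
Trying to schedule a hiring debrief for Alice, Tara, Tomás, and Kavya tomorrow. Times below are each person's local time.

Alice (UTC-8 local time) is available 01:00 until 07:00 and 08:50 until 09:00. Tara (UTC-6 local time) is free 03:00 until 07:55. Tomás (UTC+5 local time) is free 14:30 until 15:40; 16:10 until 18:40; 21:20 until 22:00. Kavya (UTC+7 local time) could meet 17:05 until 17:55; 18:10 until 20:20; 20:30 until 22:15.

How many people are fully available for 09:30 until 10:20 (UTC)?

3

Alice in UTC: 09:00-15:00, 16:50-17:00 (add 8h to convert from UTC-8).
Tara in UTC: 09:00-13:55 (add 6h to convert from UTC-6).
Tomás in UTC: 09:30-10:40, 11:10-13:40, 16:20-17:00 (subtract 5h to convert from UTC+5).
Kavya in UTC: 10:05-10:55, 11:10-13:20, 13:30-15:15 (subtract 7h to convert from UTC+7).
Alice, Tara, and Tomás can make the full 09:30-10:20 slot — that's 3.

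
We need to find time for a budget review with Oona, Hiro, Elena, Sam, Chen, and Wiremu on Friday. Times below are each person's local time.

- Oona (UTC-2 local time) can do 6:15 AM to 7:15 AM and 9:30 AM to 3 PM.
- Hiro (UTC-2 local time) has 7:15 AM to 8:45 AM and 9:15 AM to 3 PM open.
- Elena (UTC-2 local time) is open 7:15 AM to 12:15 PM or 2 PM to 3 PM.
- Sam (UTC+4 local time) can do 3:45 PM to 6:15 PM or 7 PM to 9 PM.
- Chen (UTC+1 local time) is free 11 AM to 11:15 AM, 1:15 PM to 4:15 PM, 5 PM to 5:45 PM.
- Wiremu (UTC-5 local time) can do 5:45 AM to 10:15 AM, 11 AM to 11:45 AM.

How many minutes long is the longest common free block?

120

Oona in UTC: 08:15-09:15, 11:30-17:00 (add 2h to convert from UTC-2).
Hiro in UTC: 09:15-10:45, 11:15-17:00 (add 2h to convert from UTC-2).
Elena in UTC: 09:15-14:15, 16:00-17:00 (add 2h to convert from UTC-2).
Sam in UTC: 11:45-14:15, 15:00-17:00 (subtract 4h to convert from UTC+4).
Chen in UTC: 10:00-10:15, 12:15-15:15, 16:00-16:45 (subtract 1h to convert from UTC+1).
Wiremu in UTC: 10:45-15:15, 16:00-16:45 (add 5h to convert from UTC-5).
Oona ∩ Hiro: 11:30-17:00.
Oona ∩ Hiro ∩ Elena: 11:30-14:15, 16:00-17:00.
Oona ∩ Hiro ∩ Elena ∩ Sam: 11:45-14:15, 16:00-17:00.
Oona ∩ Hiro ∩ Elena ∩ Sam ∩ Chen: 12:15-14:15, 16:00-16:45.
Oona ∩ Hiro ∩ Elena ∩ Sam ∩ Chen ∩ Wiremu: 12:15-14:15, 16:00-16:45.
The longest is 12:15-14:15 at 120 minutes.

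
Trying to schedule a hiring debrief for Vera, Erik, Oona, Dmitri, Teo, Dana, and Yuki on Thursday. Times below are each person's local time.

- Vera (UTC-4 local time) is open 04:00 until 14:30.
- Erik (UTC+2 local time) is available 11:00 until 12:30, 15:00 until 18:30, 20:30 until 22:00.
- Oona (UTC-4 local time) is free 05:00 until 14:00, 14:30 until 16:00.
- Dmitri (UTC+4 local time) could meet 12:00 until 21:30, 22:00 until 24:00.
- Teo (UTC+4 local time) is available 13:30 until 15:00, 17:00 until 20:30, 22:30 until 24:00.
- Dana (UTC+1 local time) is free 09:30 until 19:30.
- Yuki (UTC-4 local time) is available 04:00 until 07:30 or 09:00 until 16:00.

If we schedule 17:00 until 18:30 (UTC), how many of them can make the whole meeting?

Vera in UTC: 08:00-18:30 (add 4h to convert from UTC-4).
Erik in UTC: 09:00-10:30, 13:00-16:30, 18:30-20:00 (subtract 2h to convert from UTC+2).
Oona in UTC: 09:00-18:00, 18:30-20:00 (add 4h to convert from UTC-4).
Dmitri in UTC: 08:00-17:30, 18:00-20:00 (subtract 4h to convert from UTC+4).
Teo in UTC: 09:30-11:00, 13:00-16:30, 18:30-20:00 (subtract 4h to convert from UTC+4).
Dana in UTC: 08:30-18:30 (subtract 1h to convert from UTC+1).
Yuki in UTC: 08:00-11:30, 13:00-20:00 (add 4h to convert from UTC-4).
Vera, Dana, and Yuki can make the full 17:00-18:30 slot — that's 3.

3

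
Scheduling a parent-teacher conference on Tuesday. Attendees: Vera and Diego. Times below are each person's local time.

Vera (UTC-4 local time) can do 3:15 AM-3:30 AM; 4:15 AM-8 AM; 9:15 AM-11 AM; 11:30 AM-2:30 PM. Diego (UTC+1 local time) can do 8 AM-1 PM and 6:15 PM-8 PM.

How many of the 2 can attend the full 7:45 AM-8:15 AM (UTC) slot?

1

Vera in UTC: 07:15-07:30, 08:15-12:00, 13:15-15:00, 15:30-18:30 (add 4h to convert from UTC-4).
Diego in UTC: 07:00-12:00, 17:15-19:00 (subtract 1h to convert from UTC+1).
Diego can make the full 07:45-08:15 slot — that's 1.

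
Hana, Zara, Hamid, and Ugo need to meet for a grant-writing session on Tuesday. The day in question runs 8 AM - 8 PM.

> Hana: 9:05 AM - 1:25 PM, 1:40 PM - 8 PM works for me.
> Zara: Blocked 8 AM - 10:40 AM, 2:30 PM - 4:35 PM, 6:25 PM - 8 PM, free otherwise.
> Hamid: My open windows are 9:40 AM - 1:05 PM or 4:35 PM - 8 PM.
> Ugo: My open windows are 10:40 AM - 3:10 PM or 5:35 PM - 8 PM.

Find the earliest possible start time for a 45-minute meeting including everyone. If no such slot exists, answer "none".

Hana free: 09:05-13:25, 13:40-20:00.
Zara free: 10:40-14:30, 16:35-18:25 (invert busy blocks within the working day).
Hamid free: 09:40-13:05, 16:35-20:00.
Ugo free: 10:40-15:10, 17:35-20:00.
Hana ∩ Zara: 10:40-13:25, 13:40-14:30, 16:35-18:25.
Hana ∩ Zara ∩ Hamid: 10:40-13:05, 16:35-18:25.
Hana ∩ Zara ∩ Hamid ∩ Ugo: 10:40-13:05, 17:35-18:25.
So the common availability across everyone is 10:40-13:05, 17:35-18:25.
The first common window of at least 45 minutes is 10:40-13:05, so the earliest start is 10:40.

10:40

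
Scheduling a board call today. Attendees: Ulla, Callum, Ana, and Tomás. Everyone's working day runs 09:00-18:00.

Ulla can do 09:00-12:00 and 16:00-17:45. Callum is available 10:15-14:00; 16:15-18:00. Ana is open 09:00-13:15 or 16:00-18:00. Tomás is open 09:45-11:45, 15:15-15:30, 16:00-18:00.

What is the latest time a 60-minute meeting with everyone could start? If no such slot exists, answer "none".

Ulla ∩ Callum: 10:15-12:00, 16:15-17:45.
Ulla ∩ Callum ∩ Ana: 10:15-12:00, 16:15-17:45.
Ulla ∩ Callum ∩ Ana ∩ Tomás: 10:15-11:45, 16:15-17:45.
The last common window of at least 60 minutes is 16:15-17:45; a 60-minute meeting can start as late as 16:45 and still end by 17:45.

16:45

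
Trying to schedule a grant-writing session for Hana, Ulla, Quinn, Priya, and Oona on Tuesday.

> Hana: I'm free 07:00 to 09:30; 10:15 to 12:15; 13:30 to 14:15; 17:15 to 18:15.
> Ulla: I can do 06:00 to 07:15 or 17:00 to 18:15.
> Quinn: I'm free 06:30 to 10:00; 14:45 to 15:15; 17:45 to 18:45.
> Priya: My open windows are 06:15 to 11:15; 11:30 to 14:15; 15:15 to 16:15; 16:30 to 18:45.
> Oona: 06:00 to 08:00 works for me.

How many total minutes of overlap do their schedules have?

15

Hana ∩ Ulla: 07:00-07:15, 17:15-18:15.
Hana ∩ Ulla ∩ Quinn: 07:00-07:15, 17:45-18:15.
Hana ∩ Ulla ∩ Quinn ∩ Priya: 07:00-07:15, 17:45-18:15.
Hana ∩ Ulla ∩ Quinn ∩ Priya ∩ Oona: 07:00-07:15.
That's a single block of 15 minutes.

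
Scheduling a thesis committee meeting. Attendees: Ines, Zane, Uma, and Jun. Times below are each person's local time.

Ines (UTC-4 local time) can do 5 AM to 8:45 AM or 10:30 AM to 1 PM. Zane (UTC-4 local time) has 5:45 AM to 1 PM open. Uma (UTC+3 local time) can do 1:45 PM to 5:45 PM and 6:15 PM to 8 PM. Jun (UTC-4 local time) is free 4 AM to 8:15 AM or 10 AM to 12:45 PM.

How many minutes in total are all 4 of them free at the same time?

Ines in UTC: 09:00-12:45, 14:30-17:00 (add 4h to convert from UTC-4).
Zane in UTC: 09:45-17:00 (add 4h to convert from UTC-4).
Uma in UTC: 10:45-14:45, 15:15-17:00 (subtract 3h to convert from UTC+3).
Jun in UTC: 08:00-12:15, 14:00-16:45 (add 4h to convert from UTC-4).
Ines ∩ Zane: 09:45-12:45, 14:30-17:00.
Ines ∩ Zane ∩ Uma: 10:45-12:45, 14:30-14:45, 15:15-17:00.
Ines ∩ Zane ∩ Uma ∩ Jun: 10:45-12:15, 14:30-14:45, 15:15-16:45.
Those are the intersection windows.
Summing the common windows: 90 + 15 + 90 = 195 minutes.

195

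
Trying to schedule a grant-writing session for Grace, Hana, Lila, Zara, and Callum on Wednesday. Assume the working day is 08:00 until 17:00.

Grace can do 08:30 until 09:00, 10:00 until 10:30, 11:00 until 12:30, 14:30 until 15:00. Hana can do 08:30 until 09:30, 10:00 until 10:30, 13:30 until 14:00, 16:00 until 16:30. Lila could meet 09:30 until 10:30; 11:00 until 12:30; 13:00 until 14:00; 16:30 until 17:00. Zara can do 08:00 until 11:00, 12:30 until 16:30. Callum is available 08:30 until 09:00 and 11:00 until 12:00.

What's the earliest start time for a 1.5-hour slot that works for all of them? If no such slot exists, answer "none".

Grace ∩ Hana: 08:30-09:00, 10:00-10:30.
Grace ∩ Hana ∩ Lila: 10:00-10:30.
Grace ∩ Hana ∩ Lila ∩ Zara: 10:00-10:30.
Grace ∩ Hana ∩ Lila ∩ Zara ∩ Callum: ∅.
There is no time when everyone is free.
No common window is at least 90 minutes long.

none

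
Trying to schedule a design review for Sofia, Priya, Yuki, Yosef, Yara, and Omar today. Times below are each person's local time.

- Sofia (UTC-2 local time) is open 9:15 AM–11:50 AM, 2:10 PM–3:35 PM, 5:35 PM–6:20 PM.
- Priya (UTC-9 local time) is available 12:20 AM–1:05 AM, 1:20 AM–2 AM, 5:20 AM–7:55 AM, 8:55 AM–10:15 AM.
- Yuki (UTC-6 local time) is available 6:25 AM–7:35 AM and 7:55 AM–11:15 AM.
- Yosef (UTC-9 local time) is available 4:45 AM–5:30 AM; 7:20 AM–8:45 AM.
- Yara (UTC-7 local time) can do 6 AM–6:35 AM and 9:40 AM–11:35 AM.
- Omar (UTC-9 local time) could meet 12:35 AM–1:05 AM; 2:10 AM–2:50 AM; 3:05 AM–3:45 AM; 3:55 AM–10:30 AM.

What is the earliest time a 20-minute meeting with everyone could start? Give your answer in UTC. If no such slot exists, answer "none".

none

Sofia in UTC: 11:15-13:50, 16:10-17:35, 19:35-20:20 (add 2h to convert from UTC-2).
Priya in UTC: 09:20-10:05, 10:20-11:00, 14:20-16:55, 17:55-19:15 (add 9h to convert from UTC-9).
Yuki in UTC: 12:25-13:35, 13:55-17:15 (add 6h to convert from UTC-6).
Yosef in UTC: 13:45-14:30, 16:20-17:45 (add 9h to convert from UTC-9).
Yara in UTC: 13:00-13:35, 16:40-18:35 (add 7h to convert from UTC-7).
Omar in UTC: 09:35-10:05, 11:10-11:50, 12:05-12:45, 12:55-19:30 (add 9h to convert from UTC-9).
Sofia ∩ Priya: 16:10-16:55.
Sofia ∩ Priya ∩ Yuki: 16:10-16:55.
Sofia ∩ Priya ∩ Yuki ∩ Yosef: 16:20-16:55.
Sofia ∩ Priya ∩ Yuki ∩ Yosef ∩ Yara: 16:40-16:55.
Sofia ∩ Priya ∩ Yuki ∩ Yosef ∩ Yara ∩ Omar: 16:40-16:55.
So the common availability across everyone is 16:40-16:55.
No common window is at least 20 minutes long.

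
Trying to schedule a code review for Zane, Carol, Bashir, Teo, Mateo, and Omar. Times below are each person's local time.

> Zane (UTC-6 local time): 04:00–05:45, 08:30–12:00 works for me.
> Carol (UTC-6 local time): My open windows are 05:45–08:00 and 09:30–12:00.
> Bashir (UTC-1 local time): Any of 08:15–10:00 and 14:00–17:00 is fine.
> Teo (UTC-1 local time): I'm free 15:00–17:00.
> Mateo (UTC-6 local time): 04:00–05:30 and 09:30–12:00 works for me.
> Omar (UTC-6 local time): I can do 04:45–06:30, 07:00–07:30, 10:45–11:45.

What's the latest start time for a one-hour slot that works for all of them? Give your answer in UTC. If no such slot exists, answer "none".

16:45

Zane in UTC: 10:00-11:45, 14:30-18:00 (add 6h to convert from UTC-6).
Carol in UTC: 11:45-14:00, 15:30-18:00 (add 6h to convert from UTC-6).
Bashir in UTC: 09:15-11:00, 15:00-18:00 (add 1h to convert from UTC-1).
Teo in UTC: 16:00-18:00 (add 1h to convert from UTC-1).
Mateo in UTC: 10:00-11:30, 15:30-18:00 (add 6h to convert from UTC-6).
Omar in UTC: 10:45-12:30, 13:00-13:30, 16:45-17:45 (add 6h to convert from UTC-6).
Zane ∩ Carol: 15:30-18:00.
Zane ∩ Carol ∩ Bashir: 15:30-18:00.
Zane ∩ Carol ∩ Bashir ∩ Teo: 16:00-18:00.
Zane ∩ Carol ∩ Bashir ∩ Teo ∩ Mateo: 16:00-18:00.
Zane ∩ Carol ∩ Bashir ∩ Teo ∩ Mateo ∩ Omar: 16:45-17:45.
Those are the intersection windows.
The last common window of at least 60 minutes is 16:45-17:45; a 60-minute meeting can start as late as 16:45 and still end by 17:45.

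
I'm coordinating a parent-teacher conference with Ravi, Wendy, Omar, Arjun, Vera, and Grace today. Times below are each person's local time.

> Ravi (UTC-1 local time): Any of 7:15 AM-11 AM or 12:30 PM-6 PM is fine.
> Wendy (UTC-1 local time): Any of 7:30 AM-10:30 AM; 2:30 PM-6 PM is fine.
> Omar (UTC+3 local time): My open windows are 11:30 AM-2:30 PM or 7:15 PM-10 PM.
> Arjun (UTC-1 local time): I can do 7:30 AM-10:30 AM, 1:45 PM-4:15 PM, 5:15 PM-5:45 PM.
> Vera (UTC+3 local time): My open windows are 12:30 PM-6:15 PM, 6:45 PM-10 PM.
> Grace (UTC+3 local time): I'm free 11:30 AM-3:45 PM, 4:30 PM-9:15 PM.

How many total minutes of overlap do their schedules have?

Ravi in UTC: 08:15-12:00, 13:30-19:00 (add 1h to convert from UTC-1).
Wendy in UTC: 08:30-11:30, 15:30-19:00 (add 1h to convert from UTC-1).
Omar in UTC: 08:30-11:30, 16:15-19:00 (subtract 3h to convert from UTC+3).
Arjun in UTC: 08:30-11:30, 14:45-17:15, 18:15-18:45 (add 1h to convert from UTC-1).
Vera in UTC: 09:30-15:15, 15:45-19:00 (subtract 3h to convert from UTC+3).
Grace in UTC: 08:30-12:45, 13:30-18:15 (subtract 3h to convert from UTC+3).
Ravi ∩ Wendy: 08:30-11:30, 15:30-19:00.
Ravi ∩ Wendy ∩ Omar: 08:30-11:30, 16:15-19:00.
Ravi ∩ Wendy ∩ Omar ∩ Arjun: 08:30-11:30, 16:15-17:15, 18:15-18:45.
Ravi ∩ Wendy ∩ Omar ∩ Arjun ∩ Vera: 09:30-11:30, 16:15-17:15, 18:15-18:45.
Ravi ∩ Wendy ∩ Omar ∩ Arjun ∩ Vera ∩ Grace: 09:30-11:30, 16:15-17:15.
So the common availability across everyone is 09:30-11:30, 16:15-17:15.
Summing the common windows: 120 + 60 = 180 minutes.

180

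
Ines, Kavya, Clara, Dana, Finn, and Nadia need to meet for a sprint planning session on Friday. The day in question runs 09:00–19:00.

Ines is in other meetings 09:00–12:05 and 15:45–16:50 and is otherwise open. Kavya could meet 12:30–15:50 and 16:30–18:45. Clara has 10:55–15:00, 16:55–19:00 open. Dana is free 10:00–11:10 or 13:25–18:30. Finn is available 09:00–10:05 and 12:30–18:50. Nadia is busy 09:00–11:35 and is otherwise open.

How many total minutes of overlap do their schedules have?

Ines free: 12:05-15:45, 16:50-19:00 (invert busy blocks within the working day).
Kavya free: 12:30-15:50, 16:30-18:45.
Clara free: 10:55-15:00, 16:55-19:00.
Dana free: 10:00-11:10, 13:25-18:30.
Finn free: 09:00-10:05, 12:30-18:50.
Nadia free: 11:35-19:00 (invert busy blocks within the working day).
Ines ∩ Kavya: 12:30-15:45, 16:50-18:45.
Ines ∩ Kavya ∩ Clara: 12:30-15:00, 16:55-18:45.
Ines ∩ Kavya ∩ Clara ∩ Dana: 13:25-15:00, 16:55-18:30.
Ines ∩ Kavya ∩ Clara ∩ Dana ∩ Finn: 13:25-15:00, 16:55-18:30.
Ines ∩ Kavya ∩ Clara ∩ Dana ∩ Finn ∩ Nadia: 13:25-15:00, 16:55-18:30.
Summing the common windows: 95 + 95 = 190 minutes.

190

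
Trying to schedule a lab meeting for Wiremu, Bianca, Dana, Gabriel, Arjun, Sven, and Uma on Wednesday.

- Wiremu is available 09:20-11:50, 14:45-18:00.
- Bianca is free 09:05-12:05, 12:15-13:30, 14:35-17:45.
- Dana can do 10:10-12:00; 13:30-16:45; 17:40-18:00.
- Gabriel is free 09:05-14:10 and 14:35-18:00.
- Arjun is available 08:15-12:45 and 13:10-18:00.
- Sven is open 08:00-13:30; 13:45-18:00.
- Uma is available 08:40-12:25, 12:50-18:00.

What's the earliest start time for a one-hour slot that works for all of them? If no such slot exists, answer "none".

10:10

Wiremu ∩ Bianca: 09:20-11:50, 14:45-17:45.
Wiremu ∩ Bianca ∩ Dana: 10:10-11:50, 14:45-16:45, 17:40-17:45.
Wiremu ∩ Bianca ∩ Dana ∩ Gabriel: 10:10-11:50, 14:45-16:45, 17:40-17:45.
Wiremu ∩ Bianca ∩ Dana ∩ Gabriel ∩ Arjun: 10:10-11:50, 14:45-16:45, 17:40-17:45.
Wiremu ∩ Bianca ∩ Dana ∩ Gabriel ∩ Arjun ∩ Sven: 10:10-11:50, 14:45-16:45, 17:40-17:45.
Wiremu ∩ Bianca ∩ Dana ∩ Gabriel ∩ Arjun ∩ Sven ∩ Uma: 10:10-11:50, 14:45-16:45, 17:40-17:45.
So the common availability across everyone is 10:10-11:50, 14:45-16:45, 17:40-17:45.
The first common window of at least 60 minutes is 10:10-11:50, so the earliest start is 10:10.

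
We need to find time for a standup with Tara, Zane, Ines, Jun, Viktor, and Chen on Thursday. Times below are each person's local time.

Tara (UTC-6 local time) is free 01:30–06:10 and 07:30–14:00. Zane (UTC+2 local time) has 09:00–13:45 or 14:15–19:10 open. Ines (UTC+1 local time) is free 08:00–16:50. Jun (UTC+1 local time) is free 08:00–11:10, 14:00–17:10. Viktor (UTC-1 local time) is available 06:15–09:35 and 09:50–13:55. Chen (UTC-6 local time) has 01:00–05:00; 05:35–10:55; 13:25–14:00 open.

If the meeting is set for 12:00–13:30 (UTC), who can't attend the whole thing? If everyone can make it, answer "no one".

Jun, Tara, Zane

Tara in UTC: 07:30-12:10, 13:30-20:00 (add 6h to convert from UTC-6).
Zane in UTC: 07:00-11:45, 12:15-17:10 (subtract 2h to convert from UTC+2).
Ines in UTC: 07:00-15:50 (subtract 1h to convert from UTC+1).
Jun in UTC: 07:00-10:10, 13:00-16:10 (subtract 1h to convert from UTC+1).
Viktor in UTC: 07:15-10:35, 10:50-14:55 (add 1h to convert from UTC-1).
Chen in UTC: 07:00-11:00, 11:35-16:55, 19:25-20:00 (add 6h to convert from UTC-6).
Tara: not fully free for 12:00-13:30. Zane: not fully free for 12:00-13:30. Ines: free for 12:00-13:30. Jun: not fully free for 12:00-13:30. Viktor: free for 12:00-13:30. Chen: free for 12:00-13:30.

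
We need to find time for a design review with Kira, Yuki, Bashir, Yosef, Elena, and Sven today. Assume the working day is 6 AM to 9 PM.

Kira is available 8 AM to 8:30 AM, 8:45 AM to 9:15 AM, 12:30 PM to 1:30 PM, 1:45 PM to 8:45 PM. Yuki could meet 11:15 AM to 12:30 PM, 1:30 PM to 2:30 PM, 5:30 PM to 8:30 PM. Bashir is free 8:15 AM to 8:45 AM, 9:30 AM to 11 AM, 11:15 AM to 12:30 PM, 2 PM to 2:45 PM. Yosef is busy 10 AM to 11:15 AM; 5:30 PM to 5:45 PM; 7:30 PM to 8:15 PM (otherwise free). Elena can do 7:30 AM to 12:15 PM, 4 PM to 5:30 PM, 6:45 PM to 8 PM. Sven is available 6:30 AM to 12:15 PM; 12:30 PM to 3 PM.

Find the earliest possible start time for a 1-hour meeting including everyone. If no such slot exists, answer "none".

none

Kira free: 08:00-08:30, 08:45-09:15, 12:30-13:30, 13:45-20:45.
Yuki free: 11:15-12:30, 13:30-14:30, 17:30-20:30.
Bashir free: 08:15-08:45, 09:30-11:00, 11:15-12:30, 14:00-14:45.
Yosef free: 06:00-10:00, 11:15-17:30, 17:45-19:30, 20:15-21:00 (invert busy blocks within the working day).
Elena free: 07:30-12:15, 16:00-17:30, 18:45-20:00.
Sven free: 06:30-12:15, 12:30-15:00.
Kira ∩ Yuki: 13:45-14:30, 17:30-20:30.
Kira ∩ Yuki ∩ Bashir: 14:00-14:30.
Kira ∩ Yuki ∩ Bashir ∩ Yosef: 14:00-14:30.
Kira ∩ Yuki ∩ Bashir ∩ Yosef ∩ Elena: ∅.
Kira ∩ Yuki ∩ Bashir ∩ Yosef ∩ Elena ∩ Sven: ∅.
There is no time when everyone is free.
No common window is at least 60 minutes long.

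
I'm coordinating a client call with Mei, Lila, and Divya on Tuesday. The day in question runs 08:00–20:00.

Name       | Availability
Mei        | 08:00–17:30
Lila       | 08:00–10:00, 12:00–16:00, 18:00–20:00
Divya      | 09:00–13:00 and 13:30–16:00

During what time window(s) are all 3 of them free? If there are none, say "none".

Mei ∩ Lila: 08:00-10:00, 12:00-16:00.
Mei ∩ Lila ∩ Divya: 09:00-10:00, 12:00-13:00, 13:30-16:00.

09:00-10:00, 12:00-13:00, 13:30-16:00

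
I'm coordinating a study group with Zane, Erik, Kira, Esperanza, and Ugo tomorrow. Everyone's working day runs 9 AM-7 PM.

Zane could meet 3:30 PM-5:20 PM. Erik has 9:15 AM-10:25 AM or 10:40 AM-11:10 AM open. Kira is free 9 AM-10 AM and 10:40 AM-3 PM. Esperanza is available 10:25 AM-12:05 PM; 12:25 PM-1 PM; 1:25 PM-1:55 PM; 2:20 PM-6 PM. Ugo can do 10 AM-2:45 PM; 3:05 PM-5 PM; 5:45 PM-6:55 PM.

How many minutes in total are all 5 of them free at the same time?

0

Zane ∩ Erik: ∅.
Zane ∩ Erik ∩ Kira: ∅.
Zane ∩ Erik ∩ Kira ∩ Esperanza: ∅.
Zane ∩ Erik ∩ Kira ∩ Esperanza ∩ Ugo: ∅.
There is no time when everyone is free.
There is no common window, so the total is 0 minutes.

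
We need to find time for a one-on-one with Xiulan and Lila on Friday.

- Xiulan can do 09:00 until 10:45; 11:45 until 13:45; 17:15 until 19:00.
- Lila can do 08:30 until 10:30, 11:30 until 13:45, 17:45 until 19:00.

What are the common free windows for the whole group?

Xiulan ∩ Lila: 09:00-10:30, 11:45-13:45, 17:45-19:00.

09:00-10:30, 11:45-13:45, 17:45-19:00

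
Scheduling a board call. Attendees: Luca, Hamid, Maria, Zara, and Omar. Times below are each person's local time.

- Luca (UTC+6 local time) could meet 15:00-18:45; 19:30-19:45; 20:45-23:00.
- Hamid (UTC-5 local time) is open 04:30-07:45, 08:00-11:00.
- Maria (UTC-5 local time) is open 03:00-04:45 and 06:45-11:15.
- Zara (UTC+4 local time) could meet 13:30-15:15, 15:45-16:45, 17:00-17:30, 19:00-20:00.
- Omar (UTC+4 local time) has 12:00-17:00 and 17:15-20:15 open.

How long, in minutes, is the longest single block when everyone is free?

60

Luca in UTC: 09:00-12:45, 13:30-13:45, 14:45-17:00 (subtract 6h to convert from UTC+6).
Hamid in UTC: 09:30-12:45, 13:00-16:00 (add 5h to convert from UTC-5).
Maria in UTC: 08:00-09:45, 11:45-16:15 (add 5h to convert from UTC-5).
Zara in UTC: 09:30-11:15, 11:45-12:45, 13:00-13:30, 15:00-16:00 (subtract 4h to convert from UTC+4).
Omar in UTC: 08:00-13:00, 13:15-16:15 (subtract 4h to convert from UTC+4).
Luca ∩ Hamid: 09:30-12:45, 13:30-13:45, 14:45-16:00.
Luca ∩ Hamid ∩ Maria: 09:30-09:45, 11:45-12:45, 13:30-13:45, 14:45-16:00.
Luca ∩ Hamid ∩ Maria ∩ Zara: 09:30-09:45, 11:45-12:45, 15:00-16:00.
Luca ∩ Hamid ∩ Maria ∩ Zara ∩ Omar: 09:30-09:45, 11:45-12:45, 15:00-16:00.
The longest is 11:45-12:45 at 60 minutes.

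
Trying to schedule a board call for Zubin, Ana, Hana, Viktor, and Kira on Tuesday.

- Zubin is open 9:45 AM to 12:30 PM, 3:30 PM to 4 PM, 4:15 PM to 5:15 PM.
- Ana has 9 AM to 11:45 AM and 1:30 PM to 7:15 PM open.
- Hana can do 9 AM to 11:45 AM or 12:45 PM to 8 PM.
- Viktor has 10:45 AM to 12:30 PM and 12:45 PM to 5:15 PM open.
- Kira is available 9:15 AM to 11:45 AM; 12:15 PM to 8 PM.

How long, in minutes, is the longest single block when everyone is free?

Zubin ∩ Ana: 09:45-11:45, 15:30-16:00, 16:15-17:15.
Zubin ∩ Ana ∩ Hana: 09:45-11:45, 15:30-16:00, 16:15-17:15.
Zubin ∩ Ana ∩ Hana ∩ Viktor: 10:45-11:45, 15:30-16:00, 16:15-17:15.
Zubin ∩ Ana ∩ Hana ∩ Viktor ∩ Kira: 10:45-11:45, 15:30-16:00, 16:15-17:15.
The longest is 10:45-11:45 at 60 minutes.

60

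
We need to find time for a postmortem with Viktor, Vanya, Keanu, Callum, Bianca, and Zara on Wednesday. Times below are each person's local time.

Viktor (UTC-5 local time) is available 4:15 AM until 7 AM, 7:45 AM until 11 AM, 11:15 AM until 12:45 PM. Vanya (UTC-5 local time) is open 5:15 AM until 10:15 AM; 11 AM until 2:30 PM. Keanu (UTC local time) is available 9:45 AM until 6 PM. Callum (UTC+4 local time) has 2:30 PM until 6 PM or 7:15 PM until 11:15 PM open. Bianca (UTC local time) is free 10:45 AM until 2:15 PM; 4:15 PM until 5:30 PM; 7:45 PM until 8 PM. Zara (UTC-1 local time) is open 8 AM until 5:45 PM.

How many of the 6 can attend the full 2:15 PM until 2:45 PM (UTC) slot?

4

Viktor in UTC: 09:15-12:00, 12:45-16:00, 16:15-17:45 (add 5h to convert from UTC-5).
Vanya in UTC: 10:15-15:15, 16:00-19:30 (add 5h to convert from UTC-5).
Keanu in UTC: 09:45-18:00.
Callum in UTC: 10:30-14:00, 15:15-19:15 (subtract 4h to convert from UTC+4).
Bianca in UTC: 10:45-14:15, 16:15-17:30, 19:45-20:00.
Zara in UTC: 09:00-18:45 (add 1h to convert from UTC-1).
Viktor, Vanya, Keanu, and Zara can make the full 14:15-14:45 slot — that's 4.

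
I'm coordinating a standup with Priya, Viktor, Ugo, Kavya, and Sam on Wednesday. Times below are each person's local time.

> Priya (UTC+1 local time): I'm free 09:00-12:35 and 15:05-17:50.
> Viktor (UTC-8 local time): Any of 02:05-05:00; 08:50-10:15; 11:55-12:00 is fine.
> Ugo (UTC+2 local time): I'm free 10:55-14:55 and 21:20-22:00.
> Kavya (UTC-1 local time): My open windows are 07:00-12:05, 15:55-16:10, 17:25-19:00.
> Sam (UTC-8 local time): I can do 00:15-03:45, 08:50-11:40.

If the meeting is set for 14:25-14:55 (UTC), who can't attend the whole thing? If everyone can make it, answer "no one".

Priya in UTC: 08:00-11:35, 14:05-16:50 (subtract 1h to convert from UTC+1).
Viktor in UTC: 10:05-13:00, 16:50-18:15, 19:55-20:00 (add 8h to convert from UTC-8).
Ugo in UTC: 08:55-12:55, 19:20-20:00 (subtract 2h to convert from UTC+2).
Kavya in UTC: 08:00-13:05, 16:55-17:10, 18:25-20:00 (add 1h to convert from UTC-1).
Sam in UTC: 08:15-11:45, 16:50-19:40 (add 8h to convert from UTC-8).
Priya: free for 14:25-14:55. Viktor: not fully free for 14:25-14:55. Ugo: not fully free for 14:25-14:55. Kavya: not fully free for 14:25-14:55. Sam: not fully free for 14:25-14:55.

Kavya, Sam, Ugo, Viktor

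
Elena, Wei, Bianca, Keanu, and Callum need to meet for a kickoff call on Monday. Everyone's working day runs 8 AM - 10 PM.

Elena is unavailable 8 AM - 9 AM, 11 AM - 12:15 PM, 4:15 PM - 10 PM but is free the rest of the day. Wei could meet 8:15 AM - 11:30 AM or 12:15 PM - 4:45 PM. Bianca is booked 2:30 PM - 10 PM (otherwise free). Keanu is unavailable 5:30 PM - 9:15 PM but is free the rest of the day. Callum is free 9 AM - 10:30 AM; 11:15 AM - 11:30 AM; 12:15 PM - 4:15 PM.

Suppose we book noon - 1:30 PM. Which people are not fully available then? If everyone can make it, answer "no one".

Callum, Elena, Wei

Elena free: 09:00-11:00, 12:15-16:15 (invert busy blocks within the working day).
Wei free: 08:15-11:30, 12:15-16:45.
Bianca free: 08:00-14:30 (invert busy blocks within the working day).
Keanu free: 08:00-17:30, 21:15-22:00 (invert busy blocks within the working day).
Callum free: 09:00-10:30, 11:15-11:30, 12:15-16:15.
Elena: not fully free for 12:00-13:30. Wei: not fully free for 12:00-13:30. Bianca: free for 12:00-13:30. Keanu: free for 12:00-13:30. Callum: not fully free for 12:00-13:30.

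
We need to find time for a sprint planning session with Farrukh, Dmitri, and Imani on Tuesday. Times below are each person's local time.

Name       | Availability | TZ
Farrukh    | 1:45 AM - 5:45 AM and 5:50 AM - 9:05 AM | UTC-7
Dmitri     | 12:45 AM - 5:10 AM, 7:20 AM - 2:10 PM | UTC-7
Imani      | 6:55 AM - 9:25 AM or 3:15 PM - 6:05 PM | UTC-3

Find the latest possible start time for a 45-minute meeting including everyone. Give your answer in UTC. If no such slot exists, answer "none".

11:25

Farrukh in UTC: 08:45-12:45, 12:50-16:05 (add 7h to convert from UTC-7).
Dmitri in UTC: 07:45-12:10, 14:20-21:10 (add 7h to convert from UTC-7).
Imani in UTC: 09:55-12:25, 18:15-21:05 (add 3h to convert from UTC-3).
Farrukh ∩ Dmitri: 08:45-12:10, 14:20-16:05.
Farrukh ∩ Dmitri ∩ Imani: 09:55-12:10.
So the common availability across everyone is 09:55-12:10.
The last common window of at least 45 minutes is 09:55-12:10; a 45-minute meeting can start as late as 11:25 and still end by 12:10.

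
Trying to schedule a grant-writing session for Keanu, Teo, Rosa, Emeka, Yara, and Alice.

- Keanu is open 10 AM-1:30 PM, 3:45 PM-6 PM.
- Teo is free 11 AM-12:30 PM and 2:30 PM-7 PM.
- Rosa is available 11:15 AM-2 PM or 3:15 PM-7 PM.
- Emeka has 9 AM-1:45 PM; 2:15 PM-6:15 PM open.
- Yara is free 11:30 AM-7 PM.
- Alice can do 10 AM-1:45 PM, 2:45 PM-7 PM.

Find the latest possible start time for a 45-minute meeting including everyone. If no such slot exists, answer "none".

17:15

Keanu ∩ Teo: 11:00-12:30, 15:45-18:00.
Keanu ∩ Teo ∩ Rosa: 11:15-12:30, 15:45-18:00.
Keanu ∩ Teo ∩ Rosa ∩ Emeka: 11:15-12:30, 15:45-18:00.
Keanu ∩ Teo ∩ Rosa ∩ Emeka ∩ Yara: 11:30-12:30, 15:45-18:00.
Keanu ∩ Teo ∩ Rosa ∩ Emeka ∩ Yara ∩ Alice: 11:30-12:30, 15:45-18:00.
So the common availability across everyone is 11:30-12:30, 15:45-18:00.
The last common window of at least 45 minutes is 15:45-18:00; a 45-minute meeting can start as late as 17:15 and still end by 18:00.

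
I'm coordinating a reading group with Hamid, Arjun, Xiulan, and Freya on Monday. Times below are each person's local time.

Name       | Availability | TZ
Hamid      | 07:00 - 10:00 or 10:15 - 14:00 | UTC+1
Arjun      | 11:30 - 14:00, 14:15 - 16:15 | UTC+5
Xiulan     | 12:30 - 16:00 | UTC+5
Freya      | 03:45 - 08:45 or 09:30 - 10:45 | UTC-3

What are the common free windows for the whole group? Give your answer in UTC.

07:30-09:00, 09:15-11:00

Hamid in UTC: 06:00-09:00, 09:15-13:00 (subtract 1h to convert from UTC+1).
Arjun in UTC: 06:30-09:00, 09:15-11:15 (subtract 5h to convert from UTC+5).
Xiulan in UTC: 07:30-11:00 (subtract 5h to convert from UTC+5).
Freya in UTC: 06:45-11:45, 12:30-13:45 (add 3h to convert from UTC-3).
Hamid ∩ Arjun: 06:30-09:00, 09:15-11:15.
Hamid ∩ Arjun ∩ Xiulan: 07:30-09:00, 09:15-11:00.
Hamid ∩ Arjun ∩ Xiulan ∩ Freya: 07:30-09:00, 09:15-11:00.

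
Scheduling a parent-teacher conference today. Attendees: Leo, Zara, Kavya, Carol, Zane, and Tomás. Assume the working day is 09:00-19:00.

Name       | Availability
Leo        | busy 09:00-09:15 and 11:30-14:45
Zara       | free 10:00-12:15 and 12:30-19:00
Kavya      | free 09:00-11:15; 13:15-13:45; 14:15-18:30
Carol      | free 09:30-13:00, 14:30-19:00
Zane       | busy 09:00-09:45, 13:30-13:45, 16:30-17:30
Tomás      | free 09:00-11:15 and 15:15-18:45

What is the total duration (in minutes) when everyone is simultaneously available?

210

Leo free: 09:15-11:30, 14:45-19:00 (invert busy blocks within the working day).
Zara free: 10:00-12:15, 12:30-19:00.
Kavya free: 09:00-11:15, 13:15-13:45, 14:15-18:30.
Carol free: 09:30-13:00, 14:30-19:00.
Zane free: 09:45-13:30, 13:45-16:30, 17:30-19:00 (invert busy blocks within the working day).
Tomás free: 09:00-11:15, 15:15-18:45.
Leo ∩ Zara: 10:00-11:30, 14:45-19:00.
Leo ∩ Zara ∩ Kavya: 10:00-11:15, 14:45-18:30.
Leo ∩ Zara ∩ Kavya ∩ Carol: 10:00-11:15, 14:45-18:30.
Leo ∩ Zara ∩ Kavya ∩ Carol ∩ Zane: 10:00-11:15, 14:45-16:30, 17:30-18:30.
Leo ∩ Zara ∩ Kavya ∩ Carol ∩ Zane ∩ Tomás: 10:00-11:15, 15:15-16:30, 17:30-18:30.
So the common availability across everyone is 10:00-11:15, 15:15-16:30, 17:30-18:30.
Summing the common windows: 75 + 75 + 60 = 210 minutes.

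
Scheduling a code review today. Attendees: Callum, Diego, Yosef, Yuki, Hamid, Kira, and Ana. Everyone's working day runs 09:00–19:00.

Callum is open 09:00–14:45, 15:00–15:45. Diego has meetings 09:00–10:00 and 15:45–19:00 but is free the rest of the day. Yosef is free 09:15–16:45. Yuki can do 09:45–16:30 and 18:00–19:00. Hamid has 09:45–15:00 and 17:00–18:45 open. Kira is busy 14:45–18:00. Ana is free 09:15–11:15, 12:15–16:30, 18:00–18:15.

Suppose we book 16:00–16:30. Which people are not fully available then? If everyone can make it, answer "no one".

Callum free: 09:00-14:45, 15:00-15:45.
Diego free: 10:00-15:45 (invert busy blocks within the working day).
Yosef free: 09:15-16:45.
Yuki free: 09:45-16:30, 18:00-19:00.
Hamid free: 09:45-15:00, 17:00-18:45.
Kira free: 09:00-14:45, 18:00-19:00 (invert busy blocks within the working day).
Ana free: 09:15-11:15, 12:15-16:30, 18:00-18:15.
Callum: not fully free for 16:00-16:30. Diego: not fully free for 16:00-16:30. Yosef: free for 16:00-16:30. Yuki: free for 16:00-16:30. Hamid: not fully free for 16:00-16:30. Kira: not fully free for 16:00-16:30. Ana: free for 16:00-16:30.

Callum, Diego, Hamid, Kira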